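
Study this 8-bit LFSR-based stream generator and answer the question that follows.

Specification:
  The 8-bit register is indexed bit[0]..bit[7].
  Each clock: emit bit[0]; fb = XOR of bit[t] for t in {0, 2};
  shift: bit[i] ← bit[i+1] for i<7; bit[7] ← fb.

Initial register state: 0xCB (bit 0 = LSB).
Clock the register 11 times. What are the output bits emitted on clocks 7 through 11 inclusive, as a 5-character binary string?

reg_0 = 0xCB
clock 1: out=1, reg = 0xE5
clock 2: out=1, reg = 0x72
clock 3: out=0, reg = 0x39
clock 4: out=1, reg = 0x9C
clock 5: out=0, reg = 0xCE
clock 6: out=0, reg = 0xE7
clock 7: out=1, reg = 0x73
clock 8: out=1, reg = 0xB9
clock 9: out=1, reg = 0xDC
clock 10: out=0, reg = 0xEE
clock 11: out=0, reg = 0xF7

11100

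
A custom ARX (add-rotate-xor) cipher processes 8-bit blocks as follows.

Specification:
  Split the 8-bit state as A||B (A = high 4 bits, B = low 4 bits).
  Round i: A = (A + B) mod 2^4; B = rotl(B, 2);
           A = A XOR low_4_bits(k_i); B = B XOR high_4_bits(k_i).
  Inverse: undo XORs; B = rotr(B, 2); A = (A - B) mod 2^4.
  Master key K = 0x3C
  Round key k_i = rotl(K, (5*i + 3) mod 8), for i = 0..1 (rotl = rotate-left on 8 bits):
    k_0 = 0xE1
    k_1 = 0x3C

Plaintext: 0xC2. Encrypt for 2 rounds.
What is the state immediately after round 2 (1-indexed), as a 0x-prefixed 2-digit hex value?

0x9A

s_0 = plaintext = 0xC2
s_1 = Round(s_0, k_0) = 0xF6
s_2 = Round(s_1, k_1) = 0x9A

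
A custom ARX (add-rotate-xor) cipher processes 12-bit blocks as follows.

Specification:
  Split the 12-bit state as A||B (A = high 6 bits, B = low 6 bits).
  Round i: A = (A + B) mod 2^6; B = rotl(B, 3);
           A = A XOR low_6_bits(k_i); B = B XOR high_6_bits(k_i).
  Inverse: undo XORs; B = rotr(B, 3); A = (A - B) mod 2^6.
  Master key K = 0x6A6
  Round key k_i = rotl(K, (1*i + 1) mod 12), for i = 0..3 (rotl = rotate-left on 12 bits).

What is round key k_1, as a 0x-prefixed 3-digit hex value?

K = 0x6A6
k_0 = rotl(K, (1*0+1) mod 12) = rotl(K, 1) = 0xD4C
k_1 = rotl(K, (1*1+1) mod 12) = rotl(K, 2) = 0xA99

0xA99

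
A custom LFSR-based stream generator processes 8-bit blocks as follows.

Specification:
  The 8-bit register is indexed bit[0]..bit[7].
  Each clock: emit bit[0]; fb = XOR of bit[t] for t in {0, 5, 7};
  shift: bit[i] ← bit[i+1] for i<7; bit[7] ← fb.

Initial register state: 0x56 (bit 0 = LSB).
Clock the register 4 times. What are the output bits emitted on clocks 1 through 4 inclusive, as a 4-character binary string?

reg_0 = 0x56
clock 1: out=0, reg = 0x2B
clock 2: out=1, reg = 0x15
clock 3: out=1, reg = 0x8A
clock 4: out=0, reg = 0xC5

0110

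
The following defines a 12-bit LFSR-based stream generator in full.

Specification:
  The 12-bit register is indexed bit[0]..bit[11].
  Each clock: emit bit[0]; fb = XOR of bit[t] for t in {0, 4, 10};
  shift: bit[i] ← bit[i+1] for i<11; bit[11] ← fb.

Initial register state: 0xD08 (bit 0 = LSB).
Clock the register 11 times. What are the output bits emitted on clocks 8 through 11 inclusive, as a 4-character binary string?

0101

reg_0 = 0xD08
clock 1: out=0, reg = 0xE84
clock 2: out=0, reg = 0xF42
clock 3: out=0, reg = 0xFA1
clock 4: out=1, reg = 0x7D0
clock 5: out=0, reg = 0x3E8
clock 6: out=0, reg = 0x1F4
clock 7: out=0, reg = 0x8FA
clock 8: out=0, reg = 0xC7D
clock 9: out=1, reg = 0xE3E
clock 10: out=0, reg = 0x71F
clock 11: out=1, reg = 0xB8F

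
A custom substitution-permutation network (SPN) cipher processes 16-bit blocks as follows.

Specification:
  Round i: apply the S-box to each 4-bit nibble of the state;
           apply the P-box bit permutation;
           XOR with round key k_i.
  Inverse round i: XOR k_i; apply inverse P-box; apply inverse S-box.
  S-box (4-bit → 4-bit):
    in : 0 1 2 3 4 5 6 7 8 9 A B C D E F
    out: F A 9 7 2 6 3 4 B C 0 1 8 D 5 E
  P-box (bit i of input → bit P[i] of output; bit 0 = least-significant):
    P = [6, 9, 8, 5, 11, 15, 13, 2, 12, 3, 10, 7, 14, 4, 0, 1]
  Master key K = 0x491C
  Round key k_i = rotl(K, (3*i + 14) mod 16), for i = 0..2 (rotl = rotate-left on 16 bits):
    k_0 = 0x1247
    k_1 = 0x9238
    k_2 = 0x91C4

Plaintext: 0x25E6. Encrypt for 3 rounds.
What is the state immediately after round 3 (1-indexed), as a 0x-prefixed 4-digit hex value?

0xE8B1

s_0 = plaintext = 0x25E6
s_1 = Round(s_0, k_0) = 0x7C0D
s_2 = Round(s_1, k_1) = 0x3BDD
s_3 = Round(s_2, k_2) = 0xE8B1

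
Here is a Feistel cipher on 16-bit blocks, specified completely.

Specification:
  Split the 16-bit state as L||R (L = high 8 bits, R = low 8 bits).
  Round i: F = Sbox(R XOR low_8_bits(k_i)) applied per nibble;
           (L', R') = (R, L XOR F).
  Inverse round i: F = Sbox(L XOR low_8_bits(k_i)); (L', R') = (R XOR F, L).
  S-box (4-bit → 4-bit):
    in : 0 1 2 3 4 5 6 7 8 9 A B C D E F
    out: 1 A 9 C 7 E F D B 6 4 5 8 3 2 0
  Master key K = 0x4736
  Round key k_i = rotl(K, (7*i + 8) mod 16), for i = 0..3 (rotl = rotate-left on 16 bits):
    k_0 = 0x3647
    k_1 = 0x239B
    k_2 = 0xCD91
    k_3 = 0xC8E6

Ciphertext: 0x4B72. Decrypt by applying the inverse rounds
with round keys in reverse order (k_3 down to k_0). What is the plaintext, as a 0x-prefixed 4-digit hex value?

0xA25B

s_0 = ciphertext = 0x4B72
s_1 = InvRound(s_0, k_3) = 0x314B
s_2 = InvRound(s_1, k_2) = 0x0A31
s_3 = InvRound(s_2, k_1) = 0x5B0A
s_4 = InvRound(s_3, k_0) = 0xA25B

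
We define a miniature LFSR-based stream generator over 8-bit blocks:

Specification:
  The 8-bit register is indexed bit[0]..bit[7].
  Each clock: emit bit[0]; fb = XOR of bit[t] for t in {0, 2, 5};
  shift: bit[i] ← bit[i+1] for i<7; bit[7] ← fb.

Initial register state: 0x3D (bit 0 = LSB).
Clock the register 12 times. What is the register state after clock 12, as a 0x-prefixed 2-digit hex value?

reg_0 = 0x3D
clock 1: out=1, reg = 0x9E
clock 2: out=0, reg = 0xCF
clock 3: out=1, reg = 0x67
clock 4: out=1, reg = 0xB3
clock 5: out=1, reg = 0x59
clock 6: out=1, reg = 0xAC
clock 7: out=0, reg = 0x56
clock 8: out=0, reg = 0xAB
clock 9: out=1, reg = 0x55
clock 10: out=1, reg = 0x2A
clock 11: out=0, reg = 0x95
clock 12: out=1, reg = 0x4A

0x4A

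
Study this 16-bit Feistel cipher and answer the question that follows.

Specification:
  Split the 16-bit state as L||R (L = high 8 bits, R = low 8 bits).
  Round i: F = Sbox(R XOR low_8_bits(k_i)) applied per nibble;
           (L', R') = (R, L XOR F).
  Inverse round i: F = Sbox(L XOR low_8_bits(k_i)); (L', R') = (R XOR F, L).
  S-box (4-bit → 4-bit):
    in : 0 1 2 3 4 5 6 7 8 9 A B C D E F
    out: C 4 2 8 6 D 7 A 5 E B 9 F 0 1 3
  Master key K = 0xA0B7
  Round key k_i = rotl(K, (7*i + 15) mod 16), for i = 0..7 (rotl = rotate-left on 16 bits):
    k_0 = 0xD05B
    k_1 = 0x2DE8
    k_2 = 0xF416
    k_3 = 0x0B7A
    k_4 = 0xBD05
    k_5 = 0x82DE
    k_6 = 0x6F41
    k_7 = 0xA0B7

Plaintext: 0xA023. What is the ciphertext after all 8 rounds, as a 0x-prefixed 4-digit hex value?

0xA1BA

s_0 = plaintext = 0xA023
s_1 = Round(s_0, k_0) = 0x2305
s_2 = Round(s_1, k_1) = 0x0533
s_3 = Round(s_2, k_2) = 0x3328
s_4 = Round(s_3, k_3) = 0x28E1
s_5 = Round(s_4, k_4) = 0xE13E
s_6 = Round(s_5, k_5) = 0x3EFD
s_7 = Round(s_6, k_6) = 0xFDA1
s_8 = Round(s_7, k_7) = 0xA1BA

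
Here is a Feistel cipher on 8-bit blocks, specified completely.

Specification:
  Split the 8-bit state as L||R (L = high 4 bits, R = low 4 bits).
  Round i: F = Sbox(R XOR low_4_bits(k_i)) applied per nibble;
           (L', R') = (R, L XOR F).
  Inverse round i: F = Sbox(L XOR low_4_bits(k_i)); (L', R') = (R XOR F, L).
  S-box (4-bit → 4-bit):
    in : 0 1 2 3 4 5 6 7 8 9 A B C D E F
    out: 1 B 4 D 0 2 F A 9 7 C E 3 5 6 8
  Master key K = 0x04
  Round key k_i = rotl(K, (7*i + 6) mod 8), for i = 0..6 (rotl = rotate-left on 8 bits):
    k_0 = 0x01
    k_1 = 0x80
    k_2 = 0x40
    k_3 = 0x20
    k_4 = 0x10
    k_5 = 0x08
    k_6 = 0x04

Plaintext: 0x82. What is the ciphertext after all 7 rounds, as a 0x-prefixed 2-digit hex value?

s_0 = plaintext = 0x82
s_1 = Round(s_0, k_0) = 0x25
s_2 = Round(s_1, k_1) = 0x50
s_3 = Round(s_2, k_2) = 0x04
s_4 = Round(s_3, k_3) = 0x40
s_5 = Round(s_4, k_4) = 0x05
s_6 = Round(s_5, k_5) = 0x55
s_7 = Round(s_6, k_6) = 0x5E

0x5E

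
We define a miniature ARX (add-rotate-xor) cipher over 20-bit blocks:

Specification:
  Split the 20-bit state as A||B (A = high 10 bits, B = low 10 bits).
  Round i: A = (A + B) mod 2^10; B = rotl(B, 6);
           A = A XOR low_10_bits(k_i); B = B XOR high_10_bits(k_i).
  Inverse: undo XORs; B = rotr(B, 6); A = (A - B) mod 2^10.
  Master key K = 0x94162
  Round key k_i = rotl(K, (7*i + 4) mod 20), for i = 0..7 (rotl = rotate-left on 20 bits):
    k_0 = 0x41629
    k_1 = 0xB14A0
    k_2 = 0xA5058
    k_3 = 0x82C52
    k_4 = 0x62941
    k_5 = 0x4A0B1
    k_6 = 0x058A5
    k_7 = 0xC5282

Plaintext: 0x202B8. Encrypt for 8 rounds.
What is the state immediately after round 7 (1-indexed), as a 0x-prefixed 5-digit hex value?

0xC0B92

s_0 = plaintext = 0x202B8
s_1 = Round(s_0, k_0) = 0x4472E
s_2 = Round(s_1, k_1) = 0x27D77
s_3 = Round(s_2, k_2) = 0x93B43
s_4 = Round(s_3, k_3) = 0x70EFF
s_5 = Round(s_4, k_4) = 0x60E65
s_6 = Round(s_5, k_5) = 0xD644E
s_7 = Round(s_6, k_6) = 0xC0B92
s_8 = Round(s_7, k_7) = 0x05BAD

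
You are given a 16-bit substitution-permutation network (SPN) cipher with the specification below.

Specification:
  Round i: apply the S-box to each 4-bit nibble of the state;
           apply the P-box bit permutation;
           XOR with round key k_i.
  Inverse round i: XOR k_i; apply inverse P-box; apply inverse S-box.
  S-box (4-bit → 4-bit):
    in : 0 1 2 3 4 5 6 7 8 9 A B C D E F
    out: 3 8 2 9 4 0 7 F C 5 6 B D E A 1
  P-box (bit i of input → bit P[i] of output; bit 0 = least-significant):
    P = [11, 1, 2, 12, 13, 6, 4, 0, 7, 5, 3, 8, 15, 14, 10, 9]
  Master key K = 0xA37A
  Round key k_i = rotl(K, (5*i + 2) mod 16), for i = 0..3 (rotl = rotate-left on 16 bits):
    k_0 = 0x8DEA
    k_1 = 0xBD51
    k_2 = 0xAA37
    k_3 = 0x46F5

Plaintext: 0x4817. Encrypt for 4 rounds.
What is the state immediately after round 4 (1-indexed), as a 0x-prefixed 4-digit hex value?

s_0 = plaintext = 0x4817
s_1 = Round(s_0, k_0) = 0x90E5
s_2 = Round(s_1, k_1) = 0x39B0
s_3 = Round(s_2, k_2) = 0x00FC
s_4 = Round(s_3, k_3) = 0xBE51

0xBE51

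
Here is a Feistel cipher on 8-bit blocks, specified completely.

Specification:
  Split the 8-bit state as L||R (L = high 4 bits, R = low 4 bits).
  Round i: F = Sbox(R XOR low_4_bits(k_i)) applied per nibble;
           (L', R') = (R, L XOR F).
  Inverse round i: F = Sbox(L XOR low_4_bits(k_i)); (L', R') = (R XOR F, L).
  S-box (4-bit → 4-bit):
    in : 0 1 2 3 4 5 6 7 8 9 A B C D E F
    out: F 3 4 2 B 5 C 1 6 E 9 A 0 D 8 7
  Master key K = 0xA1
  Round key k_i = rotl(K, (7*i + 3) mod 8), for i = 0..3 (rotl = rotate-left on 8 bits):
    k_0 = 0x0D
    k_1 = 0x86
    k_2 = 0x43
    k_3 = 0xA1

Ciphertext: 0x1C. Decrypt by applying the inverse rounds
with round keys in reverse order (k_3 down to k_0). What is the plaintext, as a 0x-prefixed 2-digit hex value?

s_0 = ciphertext = 0x1C
s_1 = InvRound(s_0, k_3) = 0x31
s_2 = InvRound(s_1, k_2) = 0xE3
s_3 = InvRound(s_2, k_1) = 0x5E
s_4 = InvRound(s_3, k_0) = 0x85

0x85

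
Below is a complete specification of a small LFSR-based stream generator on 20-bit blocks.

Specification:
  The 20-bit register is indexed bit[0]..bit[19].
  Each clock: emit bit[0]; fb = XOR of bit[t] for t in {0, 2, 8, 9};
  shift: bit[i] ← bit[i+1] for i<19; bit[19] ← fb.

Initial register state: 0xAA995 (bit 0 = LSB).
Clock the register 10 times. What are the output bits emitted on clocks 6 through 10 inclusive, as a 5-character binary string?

reg_0 = 0xAA995
clock 1: out=1, reg = 0xD54CA
clock 2: out=0, reg = 0x6AA65
clock 3: out=1, reg = 0xB5532
clock 4: out=0, reg = 0xDAA99
clock 5: out=1, reg = 0x6D54C
clock 6: out=0, reg = 0x36AA6
clock 7: out=0, reg = 0x1B553
clock 8: out=1, reg = 0x0DAA9
clock 9: out=1, reg = 0x06D54
clock 10: out=0, reg = 0x036AA

00110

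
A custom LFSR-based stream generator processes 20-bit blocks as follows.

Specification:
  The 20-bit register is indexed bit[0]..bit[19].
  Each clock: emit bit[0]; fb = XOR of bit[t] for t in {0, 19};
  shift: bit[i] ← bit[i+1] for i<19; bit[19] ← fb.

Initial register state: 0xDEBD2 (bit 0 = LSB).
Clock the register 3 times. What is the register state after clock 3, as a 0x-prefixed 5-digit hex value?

reg_0 = 0xDEBD2
clock 1: out=0, reg = 0xEF5E9
clock 2: out=1, reg = 0x77AF4
clock 3: out=0, reg = 0x3BD7A

0x3BD7A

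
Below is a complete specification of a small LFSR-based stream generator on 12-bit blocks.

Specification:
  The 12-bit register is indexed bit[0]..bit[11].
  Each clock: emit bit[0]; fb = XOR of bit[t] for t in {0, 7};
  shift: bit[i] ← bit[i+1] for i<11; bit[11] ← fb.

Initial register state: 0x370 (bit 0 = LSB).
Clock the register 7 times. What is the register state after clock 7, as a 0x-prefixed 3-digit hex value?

reg_0 = 0x370
clock 1: out=0, reg = 0x1B8
clock 2: out=0, reg = 0x8DC
clock 3: out=0, reg = 0xC6E
clock 4: out=0, reg = 0x637
clock 5: out=1, reg = 0xB1B
clock 6: out=1, reg = 0xD8D
clock 7: out=1, reg = 0x6C6

0x6C6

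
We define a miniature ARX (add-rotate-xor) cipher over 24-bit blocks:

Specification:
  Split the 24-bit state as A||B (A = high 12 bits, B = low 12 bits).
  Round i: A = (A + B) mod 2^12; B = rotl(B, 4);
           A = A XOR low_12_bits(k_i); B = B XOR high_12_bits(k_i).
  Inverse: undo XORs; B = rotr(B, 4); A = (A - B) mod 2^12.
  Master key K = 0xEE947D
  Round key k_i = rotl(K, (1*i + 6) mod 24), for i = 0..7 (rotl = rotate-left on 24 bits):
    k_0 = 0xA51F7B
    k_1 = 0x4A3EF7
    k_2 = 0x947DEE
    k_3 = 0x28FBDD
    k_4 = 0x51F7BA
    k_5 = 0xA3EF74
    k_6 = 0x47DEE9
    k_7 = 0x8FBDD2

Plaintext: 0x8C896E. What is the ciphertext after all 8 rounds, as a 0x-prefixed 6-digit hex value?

0x5D04DA

s_0 = plaintext = 0x8C896E
s_1 = Round(s_0, k_0) = 0xD4DCB8
s_2 = Round(s_1, k_1) = 0x4F2F2F
s_3 = Round(s_2, k_2) = 0x9CFBB8
s_4 = Round(s_3, k_3) = 0xE5A904
s_5 = Round(s_4, k_4) = 0x0E4556
s_6 = Round(s_5, k_5) = 0x94EF5B
s_7 = Round(s_6, k_6) = 0x6401C2
s_8 = Round(s_7, k_7) = 0x5D04DA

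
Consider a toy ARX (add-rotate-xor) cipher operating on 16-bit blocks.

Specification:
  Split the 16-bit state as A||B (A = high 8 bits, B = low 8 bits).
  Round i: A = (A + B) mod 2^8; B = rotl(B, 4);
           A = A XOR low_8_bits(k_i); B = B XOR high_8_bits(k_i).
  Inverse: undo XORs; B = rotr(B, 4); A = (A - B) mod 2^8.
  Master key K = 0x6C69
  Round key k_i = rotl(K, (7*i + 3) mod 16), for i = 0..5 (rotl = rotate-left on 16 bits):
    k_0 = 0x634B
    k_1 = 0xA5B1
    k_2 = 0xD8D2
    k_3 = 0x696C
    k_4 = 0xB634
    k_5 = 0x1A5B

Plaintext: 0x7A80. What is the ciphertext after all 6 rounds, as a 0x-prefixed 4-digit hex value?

s_0 = plaintext = 0x7A80
s_1 = Round(s_0, k_0) = 0xB16B
s_2 = Round(s_1, k_1) = 0xAD13
s_3 = Round(s_2, k_2) = 0x12E9
s_4 = Round(s_3, k_3) = 0x97F7
s_5 = Round(s_4, k_4) = 0xBAC9
s_6 = Round(s_5, k_5) = 0xD886

0xD886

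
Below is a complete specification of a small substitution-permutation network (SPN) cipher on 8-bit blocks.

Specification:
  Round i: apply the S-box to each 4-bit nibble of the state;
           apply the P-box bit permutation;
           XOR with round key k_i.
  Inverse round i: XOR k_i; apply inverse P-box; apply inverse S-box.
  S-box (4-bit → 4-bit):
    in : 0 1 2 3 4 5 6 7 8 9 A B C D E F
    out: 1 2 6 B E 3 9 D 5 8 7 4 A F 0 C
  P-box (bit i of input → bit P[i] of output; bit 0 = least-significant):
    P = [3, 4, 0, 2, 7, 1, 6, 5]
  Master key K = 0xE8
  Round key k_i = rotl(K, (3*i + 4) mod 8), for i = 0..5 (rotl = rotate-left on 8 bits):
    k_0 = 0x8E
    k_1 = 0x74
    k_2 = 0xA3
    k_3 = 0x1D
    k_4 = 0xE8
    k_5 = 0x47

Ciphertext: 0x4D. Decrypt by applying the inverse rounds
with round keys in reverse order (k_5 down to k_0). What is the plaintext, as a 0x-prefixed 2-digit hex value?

0x3E

s_0 = ciphertext = 0x4D
s_1 = InvRound(s_0, k_5) = 0x10
s_2 = InvRound(s_1, k_4) = 0x75
s_3 = InvRound(s_2, k_3) = 0xF0
s_4 = InvRound(s_3, k_2) = 0x22
s_5 = InvRound(s_4, k_1) = 0x2C
s_6 = InvRound(s_5, k_0) = 0x3E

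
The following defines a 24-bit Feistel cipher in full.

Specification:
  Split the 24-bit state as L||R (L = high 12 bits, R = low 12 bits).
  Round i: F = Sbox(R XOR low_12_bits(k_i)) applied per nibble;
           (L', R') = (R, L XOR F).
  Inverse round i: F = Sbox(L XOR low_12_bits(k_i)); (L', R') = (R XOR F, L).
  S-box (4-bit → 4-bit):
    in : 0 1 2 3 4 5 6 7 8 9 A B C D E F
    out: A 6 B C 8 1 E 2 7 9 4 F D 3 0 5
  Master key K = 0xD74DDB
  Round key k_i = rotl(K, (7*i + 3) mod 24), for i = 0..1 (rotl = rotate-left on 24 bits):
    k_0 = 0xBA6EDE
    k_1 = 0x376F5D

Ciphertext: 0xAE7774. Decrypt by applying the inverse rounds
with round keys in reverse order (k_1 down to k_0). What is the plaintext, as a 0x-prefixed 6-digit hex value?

s_0 = ciphertext = 0xAE7774
s_1 = InvRound(s_0, k_1) = 0x680AE7
s_2 = InvRound(s_1, k_0) = 0xDF7680

0xDF7680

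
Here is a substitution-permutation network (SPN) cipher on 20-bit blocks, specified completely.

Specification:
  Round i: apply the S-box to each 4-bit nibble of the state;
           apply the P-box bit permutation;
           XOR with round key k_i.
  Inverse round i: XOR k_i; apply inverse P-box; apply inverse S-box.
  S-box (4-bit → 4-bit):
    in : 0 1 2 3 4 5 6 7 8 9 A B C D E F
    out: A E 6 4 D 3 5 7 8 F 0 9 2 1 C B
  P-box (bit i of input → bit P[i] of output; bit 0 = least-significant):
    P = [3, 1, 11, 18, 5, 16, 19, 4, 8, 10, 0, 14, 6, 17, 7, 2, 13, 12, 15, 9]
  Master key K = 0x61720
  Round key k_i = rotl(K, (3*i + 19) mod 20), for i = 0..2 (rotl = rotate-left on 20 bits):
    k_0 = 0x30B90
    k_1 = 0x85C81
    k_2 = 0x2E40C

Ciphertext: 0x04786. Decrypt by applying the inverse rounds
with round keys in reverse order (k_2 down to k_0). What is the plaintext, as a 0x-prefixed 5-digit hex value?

0x37ABB

s_0 = ciphertext = 0x04786
s_1 = InvRound(s_0, k_2) = 0x42DA5
s_2 = InvRound(s_1, k_1) = 0x58B68
s_3 = InvRound(s_2, k_0) = 0x37ABB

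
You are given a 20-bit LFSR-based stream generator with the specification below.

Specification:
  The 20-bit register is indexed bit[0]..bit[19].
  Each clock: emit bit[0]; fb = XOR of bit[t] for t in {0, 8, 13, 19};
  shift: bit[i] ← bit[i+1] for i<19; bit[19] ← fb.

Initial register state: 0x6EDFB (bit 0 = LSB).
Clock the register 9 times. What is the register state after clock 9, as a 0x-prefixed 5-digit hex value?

0xCFB76

reg_0 = 0x6EDFB
clock 1: out=1, reg = 0xB76FD
clock 2: out=1, reg = 0xDBB7E
clock 3: out=0, reg = 0xEDDBF
clock 4: out=1, reg = 0xF6EDF
clock 5: out=1, reg = 0xFB76F
clock 6: out=1, reg = 0x7DBB7
clock 7: out=1, reg = 0x3EDDB
clock 8: out=1, reg = 0x9F6ED
clock 9: out=1, reg = 0xCFB76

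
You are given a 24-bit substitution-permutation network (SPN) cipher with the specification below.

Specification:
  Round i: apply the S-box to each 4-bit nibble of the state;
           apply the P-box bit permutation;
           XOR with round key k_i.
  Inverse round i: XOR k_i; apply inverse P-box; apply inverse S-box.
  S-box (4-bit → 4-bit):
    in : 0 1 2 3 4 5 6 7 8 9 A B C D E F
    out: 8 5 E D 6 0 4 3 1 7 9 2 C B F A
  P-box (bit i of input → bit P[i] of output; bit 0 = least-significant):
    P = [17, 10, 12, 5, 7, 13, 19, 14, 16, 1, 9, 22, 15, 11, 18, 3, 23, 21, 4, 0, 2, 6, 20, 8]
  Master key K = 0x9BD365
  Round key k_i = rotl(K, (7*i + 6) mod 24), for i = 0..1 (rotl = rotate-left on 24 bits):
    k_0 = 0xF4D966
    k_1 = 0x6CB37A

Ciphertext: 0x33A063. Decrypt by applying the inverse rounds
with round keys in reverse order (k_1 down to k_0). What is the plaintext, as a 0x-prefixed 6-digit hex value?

s_0 = ciphertext = 0x33A063
s_1 = InvRound(s_0, k_1) = 0xCCC361
s_2 = InvRound(s_1, k_0) = 0x1FB466

0x1FB466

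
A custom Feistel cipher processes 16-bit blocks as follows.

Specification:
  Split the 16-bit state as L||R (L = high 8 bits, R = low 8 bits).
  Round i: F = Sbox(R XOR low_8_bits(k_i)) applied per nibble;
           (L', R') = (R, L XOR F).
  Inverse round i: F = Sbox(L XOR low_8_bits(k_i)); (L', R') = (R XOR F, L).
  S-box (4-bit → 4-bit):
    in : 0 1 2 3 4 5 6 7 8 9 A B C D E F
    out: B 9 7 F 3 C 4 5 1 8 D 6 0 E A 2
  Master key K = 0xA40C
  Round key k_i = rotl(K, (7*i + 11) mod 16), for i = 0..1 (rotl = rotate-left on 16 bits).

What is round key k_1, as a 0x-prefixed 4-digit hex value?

K = 0xA40C
k_0 = rotl(K, (7*0+11) mod 16) = rotl(K, 11) = 0x6520
k_1 = rotl(K, (7*1+11) mod 16) = rotl(K, 2) = 0x9032

0x9032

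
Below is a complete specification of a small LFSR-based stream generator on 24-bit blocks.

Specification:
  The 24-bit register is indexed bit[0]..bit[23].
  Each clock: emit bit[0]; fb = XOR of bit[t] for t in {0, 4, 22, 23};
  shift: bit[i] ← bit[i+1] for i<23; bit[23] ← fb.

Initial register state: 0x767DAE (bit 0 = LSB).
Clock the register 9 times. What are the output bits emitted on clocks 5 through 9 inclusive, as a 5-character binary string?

01011

reg_0 = 0x767DAE
clock 1: out=0, reg = 0xBB3ED7
clock 2: out=1, reg = 0xDD9F6B
clock 3: out=1, reg = 0xEECFB5
clock 4: out=1, reg = 0x7767DA
clock 5: out=0, reg = 0x3BB3ED
clock 6: out=1, reg = 0x9DD9F6
clock 7: out=0, reg = 0x4EECFB
clock 8: out=1, reg = 0xA7767D
clock 9: out=1, reg = 0xD3BB3E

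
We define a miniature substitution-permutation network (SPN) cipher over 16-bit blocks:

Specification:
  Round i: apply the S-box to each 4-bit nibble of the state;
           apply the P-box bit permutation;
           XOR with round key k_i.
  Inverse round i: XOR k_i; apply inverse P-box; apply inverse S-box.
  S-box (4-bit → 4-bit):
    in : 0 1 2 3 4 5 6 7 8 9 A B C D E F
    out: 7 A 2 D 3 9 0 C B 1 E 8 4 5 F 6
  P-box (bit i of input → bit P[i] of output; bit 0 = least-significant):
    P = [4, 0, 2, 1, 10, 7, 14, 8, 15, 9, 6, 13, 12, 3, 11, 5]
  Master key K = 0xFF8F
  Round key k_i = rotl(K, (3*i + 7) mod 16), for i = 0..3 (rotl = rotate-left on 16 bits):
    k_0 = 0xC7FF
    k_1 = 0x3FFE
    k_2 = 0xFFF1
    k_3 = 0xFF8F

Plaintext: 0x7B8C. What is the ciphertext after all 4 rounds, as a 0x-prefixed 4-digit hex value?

s_0 = plaintext = 0x7B8C
s_1 = Round(s_0, k_0) = 0xEA5B
s_2 = Round(s_1, k_1) = 0x0094
s_3 = Round(s_2, k_2) = 0x61A8
s_4 = Round(s_3, k_3) = 0x9C1C

0x9C1C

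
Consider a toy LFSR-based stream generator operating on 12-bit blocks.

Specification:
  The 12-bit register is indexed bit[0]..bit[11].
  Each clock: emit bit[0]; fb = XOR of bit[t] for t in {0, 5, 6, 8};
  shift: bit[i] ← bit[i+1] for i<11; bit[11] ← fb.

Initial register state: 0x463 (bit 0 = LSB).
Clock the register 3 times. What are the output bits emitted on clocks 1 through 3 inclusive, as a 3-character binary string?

110

reg_0 = 0x463
clock 1: out=1, reg = 0xA31
clock 2: out=1, reg = 0x518
clock 3: out=0, reg = 0xA8C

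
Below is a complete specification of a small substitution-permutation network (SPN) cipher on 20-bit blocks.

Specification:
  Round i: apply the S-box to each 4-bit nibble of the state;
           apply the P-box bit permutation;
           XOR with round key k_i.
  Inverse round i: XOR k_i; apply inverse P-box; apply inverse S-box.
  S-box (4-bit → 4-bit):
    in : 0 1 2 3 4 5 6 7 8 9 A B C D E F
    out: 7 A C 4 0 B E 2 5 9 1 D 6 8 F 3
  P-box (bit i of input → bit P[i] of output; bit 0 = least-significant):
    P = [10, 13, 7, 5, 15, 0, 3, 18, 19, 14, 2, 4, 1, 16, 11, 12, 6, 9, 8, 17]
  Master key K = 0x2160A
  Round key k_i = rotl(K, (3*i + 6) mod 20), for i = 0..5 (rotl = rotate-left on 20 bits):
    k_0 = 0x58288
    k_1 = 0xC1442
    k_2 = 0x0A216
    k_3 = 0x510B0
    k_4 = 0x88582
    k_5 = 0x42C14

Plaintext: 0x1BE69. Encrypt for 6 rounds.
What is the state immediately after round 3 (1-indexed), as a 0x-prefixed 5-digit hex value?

0x95EED

s_0 = plaintext = 0x1BE69
s_1 = Round(s_0, k_0) = 0xBDCB7
s_2 = Round(s_1, k_1) = 0xAE50E
s_3 = Round(s_2, k_2) = 0x95EED
s_4 = Round(s_3, k_3) = 0xAC0CF
s_5 = Round(s_4, k_4) = 0x1E9CF
s_6 = Round(s_5, k_5) = 0xF120F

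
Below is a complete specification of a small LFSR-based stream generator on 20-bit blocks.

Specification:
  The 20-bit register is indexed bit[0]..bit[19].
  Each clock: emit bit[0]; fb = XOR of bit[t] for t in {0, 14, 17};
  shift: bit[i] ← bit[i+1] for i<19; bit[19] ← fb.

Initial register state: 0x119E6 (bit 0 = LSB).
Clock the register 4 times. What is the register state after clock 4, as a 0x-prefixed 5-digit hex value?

0x2119E

reg_0 = 0x119E6
clock 1: out=0, reg = 0x08CF3
clock 2: out=1, reg = 0x84679
clock 3: out=1, reg = 0x4233C
clock 4: out=0, reg = 0x2119E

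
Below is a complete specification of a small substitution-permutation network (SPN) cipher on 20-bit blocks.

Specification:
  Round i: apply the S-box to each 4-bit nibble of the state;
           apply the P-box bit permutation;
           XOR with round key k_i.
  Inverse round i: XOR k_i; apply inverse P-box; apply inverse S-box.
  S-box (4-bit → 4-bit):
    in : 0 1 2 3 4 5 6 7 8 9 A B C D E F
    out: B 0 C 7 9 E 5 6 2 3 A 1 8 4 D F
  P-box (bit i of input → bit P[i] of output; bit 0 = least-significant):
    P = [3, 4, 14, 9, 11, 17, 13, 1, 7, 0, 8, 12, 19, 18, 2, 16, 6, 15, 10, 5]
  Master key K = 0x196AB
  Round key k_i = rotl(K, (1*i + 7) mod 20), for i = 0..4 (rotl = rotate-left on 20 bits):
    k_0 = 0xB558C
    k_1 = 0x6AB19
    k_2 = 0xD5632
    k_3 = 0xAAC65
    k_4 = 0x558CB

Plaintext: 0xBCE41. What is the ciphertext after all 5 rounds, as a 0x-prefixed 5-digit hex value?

0x83F65

s_0 = plaintext = 0xBCE41
s_1 = Round(s_0, k_0) = 0xA4C4E
s_2 = Round(s_1, k_1) = 0xF7133
s_3 = Round(s_2, k_2) = 0xBBA4E
s_4 = Round(s_3, k_3) = 0x2F62E
s_5 = Round(s_4, k_4) = 0x83F65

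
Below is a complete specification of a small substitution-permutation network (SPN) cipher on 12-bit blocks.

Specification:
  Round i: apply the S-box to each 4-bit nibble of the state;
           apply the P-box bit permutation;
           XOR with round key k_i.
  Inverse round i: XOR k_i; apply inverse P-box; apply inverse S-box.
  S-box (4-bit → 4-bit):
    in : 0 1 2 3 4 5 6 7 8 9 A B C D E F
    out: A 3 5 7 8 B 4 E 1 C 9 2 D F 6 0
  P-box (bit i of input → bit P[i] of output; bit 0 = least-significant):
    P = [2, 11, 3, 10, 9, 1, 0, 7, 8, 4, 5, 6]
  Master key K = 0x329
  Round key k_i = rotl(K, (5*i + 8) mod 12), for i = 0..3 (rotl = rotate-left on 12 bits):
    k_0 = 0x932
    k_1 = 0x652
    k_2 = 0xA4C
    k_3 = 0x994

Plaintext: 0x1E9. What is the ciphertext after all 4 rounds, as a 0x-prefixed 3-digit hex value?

0xA06

s_0 = plaintext = 0x1E9
s_1 = Round(s_0, k_0) = 0xC29
s_2 = Round(s_1, k_1) = 0x13B
s_3 = Round(s_2, k_2) = 0x15F
s_4 = Round(s_3, k_3) = 0xA06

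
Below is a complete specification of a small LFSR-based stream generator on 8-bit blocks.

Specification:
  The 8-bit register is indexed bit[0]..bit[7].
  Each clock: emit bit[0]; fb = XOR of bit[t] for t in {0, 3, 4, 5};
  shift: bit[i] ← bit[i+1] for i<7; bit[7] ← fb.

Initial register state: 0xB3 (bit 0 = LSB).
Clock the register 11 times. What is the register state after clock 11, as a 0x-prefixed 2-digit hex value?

0xDC

reg_0 = 0xB3
clock 1: out=1, reg = 0xD9
clock 2: out=1, reg = 0xEC
clock 3: out=0, reg = 0x76
clock 4: out=0, reg = 0x3B
clock 5: out=1, reg = 0x1D
clock 6: out=1, reg = 0x8E
clock 7: out=0, reg = 0xC7
clock 8: out=1, reg = 0xE3
clock 9: out=1, reg = 0x71
clock 10: out=1, reg = 0xB8
clock 11: out=0, reg = 0xDC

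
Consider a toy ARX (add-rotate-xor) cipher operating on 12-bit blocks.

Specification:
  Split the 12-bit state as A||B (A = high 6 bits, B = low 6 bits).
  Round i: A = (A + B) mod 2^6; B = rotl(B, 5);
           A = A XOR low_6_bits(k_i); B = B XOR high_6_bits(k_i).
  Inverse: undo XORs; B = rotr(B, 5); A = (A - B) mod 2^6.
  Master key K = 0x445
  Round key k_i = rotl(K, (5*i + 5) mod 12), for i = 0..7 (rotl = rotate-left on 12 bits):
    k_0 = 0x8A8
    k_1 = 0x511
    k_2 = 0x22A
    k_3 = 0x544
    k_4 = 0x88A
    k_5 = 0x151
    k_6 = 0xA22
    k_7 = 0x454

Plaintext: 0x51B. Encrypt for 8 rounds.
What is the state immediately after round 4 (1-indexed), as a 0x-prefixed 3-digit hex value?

s_0 = plaintext = 0x51B
s_1 = Round(s_0, k_0) = 0x1CF
s_2 = Round(s_1, k_1) = 0x1F3
s_3 = Round(s_2, k_2) = 0x431
s_4 = Round(s_3, k_3) = 0x16D
s_5 = Round(s_4, k_4) = 0xE14
s_6 = Round(s_5, k_5) = 0x74F
s_7 = Round(s_6, k_6) = 0x38F
s_8 = Round(s_7, k_7) = 0x276

0x16D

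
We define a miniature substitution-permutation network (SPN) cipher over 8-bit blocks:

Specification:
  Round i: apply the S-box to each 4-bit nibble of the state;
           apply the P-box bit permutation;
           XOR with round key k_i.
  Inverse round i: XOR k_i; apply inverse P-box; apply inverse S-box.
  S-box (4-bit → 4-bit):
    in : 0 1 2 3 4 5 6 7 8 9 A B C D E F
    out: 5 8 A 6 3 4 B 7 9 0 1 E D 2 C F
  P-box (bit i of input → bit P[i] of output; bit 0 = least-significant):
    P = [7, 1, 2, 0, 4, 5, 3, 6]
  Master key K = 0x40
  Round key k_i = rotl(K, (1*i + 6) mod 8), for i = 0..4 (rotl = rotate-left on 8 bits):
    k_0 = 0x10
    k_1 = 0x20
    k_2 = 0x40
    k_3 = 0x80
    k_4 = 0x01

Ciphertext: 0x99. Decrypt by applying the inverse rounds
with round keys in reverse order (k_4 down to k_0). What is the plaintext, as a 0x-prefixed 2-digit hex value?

s_0 = ciphertext = 0x99
s_1 = InvRound(s_0, k_4) = 0x0A
s_2 = InvRound(s_1, k_3) = 0x54
s_3 = InvRound(s_2, k_2) = 0xA5
s_4 = InvRound(s_3, k_1) = 0x9C
s_5 = InvRound(s_4, k_0) = 0x50

0x50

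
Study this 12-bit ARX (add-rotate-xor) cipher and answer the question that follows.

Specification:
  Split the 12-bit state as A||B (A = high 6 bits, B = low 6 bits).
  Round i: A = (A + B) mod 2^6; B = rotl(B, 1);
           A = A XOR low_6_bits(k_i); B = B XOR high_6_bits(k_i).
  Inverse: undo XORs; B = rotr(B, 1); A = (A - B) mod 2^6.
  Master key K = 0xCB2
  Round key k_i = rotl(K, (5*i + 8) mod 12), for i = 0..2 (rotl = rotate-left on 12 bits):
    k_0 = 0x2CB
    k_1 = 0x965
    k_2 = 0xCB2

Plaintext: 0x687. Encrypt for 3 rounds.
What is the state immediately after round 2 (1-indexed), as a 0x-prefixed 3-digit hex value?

0x2AF

s_0 = plaintext = 0x687
s_1 = Round(s_0, k_0) = 0xA85
s_2 = Round(s_1, k_1) = 0x2AF
s_3 = Round(s_2, k_2) = 0x2ED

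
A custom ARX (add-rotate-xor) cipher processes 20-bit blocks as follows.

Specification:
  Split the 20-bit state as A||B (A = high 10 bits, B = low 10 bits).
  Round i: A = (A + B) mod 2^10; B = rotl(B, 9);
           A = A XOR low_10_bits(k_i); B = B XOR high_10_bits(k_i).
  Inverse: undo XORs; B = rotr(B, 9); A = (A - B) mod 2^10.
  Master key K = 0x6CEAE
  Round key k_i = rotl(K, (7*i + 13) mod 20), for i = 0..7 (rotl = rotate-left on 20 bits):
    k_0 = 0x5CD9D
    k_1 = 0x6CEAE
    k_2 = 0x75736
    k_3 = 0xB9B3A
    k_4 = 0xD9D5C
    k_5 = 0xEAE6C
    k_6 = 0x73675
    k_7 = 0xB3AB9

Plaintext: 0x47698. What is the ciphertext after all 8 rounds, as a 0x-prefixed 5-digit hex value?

s_0 = plaintext = 0x47698
s_1 = Round(s_0, k_0) = 0x8A03F
s_2 = Round(s_1, k_1) = 0x327AC
s_3 = Round(s_2, k_2) = 0xD0C03
s_4 = Round(s_3, k_3) = 0x1F0E7
s_5 = Round(s_4, k_4) = 0x0FD14
s_6 = Round(s_5, k_5) = 0xCFF21
s_7 = Round(s_6, k_6) = 0x0565D
s_8 = Round(s_7, k_7) = 0x32DE0

0x32DE0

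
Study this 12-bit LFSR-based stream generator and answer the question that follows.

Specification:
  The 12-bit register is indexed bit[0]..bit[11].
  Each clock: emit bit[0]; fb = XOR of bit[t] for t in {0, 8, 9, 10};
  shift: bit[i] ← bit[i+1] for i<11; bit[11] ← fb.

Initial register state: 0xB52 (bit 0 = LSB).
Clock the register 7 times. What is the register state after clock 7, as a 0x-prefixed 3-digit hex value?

reg_0 = 0xB52
clock 1: out=0, reg = 0x5A9
clock 2: out=1, reg = 0xAD4
clock 3: out=0, reg = 0xD6A
clock 4: out=0, reg = 0x6B5
clock 5: out=1, reg = 0xB5A
clock 6: out=0, reg = 0x5AD
clock 7: out=1, reg = 0xAD6

0xAD6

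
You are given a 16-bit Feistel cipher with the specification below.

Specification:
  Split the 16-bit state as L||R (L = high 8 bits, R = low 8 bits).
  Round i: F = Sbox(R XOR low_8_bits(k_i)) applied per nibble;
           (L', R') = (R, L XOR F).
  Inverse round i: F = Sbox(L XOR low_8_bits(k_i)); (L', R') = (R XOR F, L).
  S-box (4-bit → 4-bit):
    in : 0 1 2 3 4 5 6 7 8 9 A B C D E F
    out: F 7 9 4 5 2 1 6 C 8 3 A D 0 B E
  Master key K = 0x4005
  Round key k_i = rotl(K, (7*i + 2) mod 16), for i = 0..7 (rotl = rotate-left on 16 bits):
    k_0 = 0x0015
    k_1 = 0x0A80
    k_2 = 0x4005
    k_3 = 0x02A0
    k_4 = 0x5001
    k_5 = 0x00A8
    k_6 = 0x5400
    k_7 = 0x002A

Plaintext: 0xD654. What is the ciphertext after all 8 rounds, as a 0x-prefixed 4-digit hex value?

0x8F92

s_0 = plaintext = 0xD654
s_1 = Round(s_0, k_0) = 0x5481
s_2 = Round(s_1, k_1) = 0x81A3
s_3 = Round(s_2, k_2) = 0xA3B0
s_4 = Round(s_3, k_3) = 0xB0DC
s_5 = Round(s_4, k_4) = 0xDCB0
s_6 = Round(s_5, k_5) = 0xB0A0
s_7 = Round(s_6, k_6) = 0xA08F
s_8 = Round(s_7, k_7) = 0x8F92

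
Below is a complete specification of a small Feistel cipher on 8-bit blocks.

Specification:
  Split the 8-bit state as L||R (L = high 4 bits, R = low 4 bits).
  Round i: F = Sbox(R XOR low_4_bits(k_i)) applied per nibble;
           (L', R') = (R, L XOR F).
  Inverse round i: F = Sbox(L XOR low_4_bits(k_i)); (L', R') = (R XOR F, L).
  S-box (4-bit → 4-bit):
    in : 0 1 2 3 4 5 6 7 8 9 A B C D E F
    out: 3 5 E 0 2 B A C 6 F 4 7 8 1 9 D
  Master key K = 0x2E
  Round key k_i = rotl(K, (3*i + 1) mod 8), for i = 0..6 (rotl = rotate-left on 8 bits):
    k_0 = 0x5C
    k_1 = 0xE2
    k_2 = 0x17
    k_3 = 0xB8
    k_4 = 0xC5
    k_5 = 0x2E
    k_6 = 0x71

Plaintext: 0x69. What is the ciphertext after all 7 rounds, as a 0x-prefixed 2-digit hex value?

s_0 = plaintext = 0x69
s_1 = Round(s_0, k_0) = 0x9D
s_2 = Round(s_1, k_1) = 0xD4
s_3 = Round(s_2, k_2) = 0x4D
s_4 = Round(s_3, k_3) = 0xDF
s_5 = Round(s_4, k_4) = 0xF9
s_6 = Round(s_5, k_5) = 0x93
s_7 = Round(s_6, k_6) = 0x37

0x37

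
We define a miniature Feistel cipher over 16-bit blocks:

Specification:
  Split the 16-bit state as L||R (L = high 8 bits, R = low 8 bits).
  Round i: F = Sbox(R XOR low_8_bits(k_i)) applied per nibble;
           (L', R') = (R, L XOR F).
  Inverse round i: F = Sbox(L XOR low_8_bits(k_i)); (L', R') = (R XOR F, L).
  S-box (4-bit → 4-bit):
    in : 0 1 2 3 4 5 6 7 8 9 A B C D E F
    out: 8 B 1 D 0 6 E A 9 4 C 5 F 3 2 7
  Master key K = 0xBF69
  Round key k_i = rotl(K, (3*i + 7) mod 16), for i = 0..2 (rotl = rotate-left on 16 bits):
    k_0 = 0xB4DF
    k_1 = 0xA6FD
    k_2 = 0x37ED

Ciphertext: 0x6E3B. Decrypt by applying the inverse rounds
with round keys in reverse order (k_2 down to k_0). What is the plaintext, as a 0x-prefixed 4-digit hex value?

s_0 = ciphertext = 0x6E3B
s_1 = InvRound(s_0, k_2) = 0xA66E
s_2 = InvRound(s_1, k_1) = 0x0BA6
s_3 = InvRound(s_2, k_0) = 0x960B

0x960B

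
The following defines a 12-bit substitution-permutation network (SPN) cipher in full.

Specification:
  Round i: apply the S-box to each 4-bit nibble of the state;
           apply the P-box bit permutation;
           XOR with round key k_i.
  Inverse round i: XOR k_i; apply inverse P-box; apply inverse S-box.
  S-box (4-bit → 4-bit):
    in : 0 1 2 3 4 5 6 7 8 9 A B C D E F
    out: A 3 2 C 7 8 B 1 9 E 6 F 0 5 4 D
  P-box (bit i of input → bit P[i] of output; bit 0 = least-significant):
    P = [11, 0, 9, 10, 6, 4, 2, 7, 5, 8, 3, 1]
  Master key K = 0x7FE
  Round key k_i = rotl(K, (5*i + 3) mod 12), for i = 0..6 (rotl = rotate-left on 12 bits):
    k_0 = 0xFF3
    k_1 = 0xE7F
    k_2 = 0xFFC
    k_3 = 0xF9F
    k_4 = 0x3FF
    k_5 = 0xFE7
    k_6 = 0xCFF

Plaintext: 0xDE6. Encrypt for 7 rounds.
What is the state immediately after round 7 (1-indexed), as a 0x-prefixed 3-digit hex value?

s_0 = plaintext = 0xDE6
s_1 = Round(s_0, k_0) = 0x3DE
s_2 = Round(s_1, k_1) = 0xC31
s_3 = Round(s_2, k_2) = 0x779
s_4 = Round(s_3, k_3) = 0x9FE
s_5 = Round(s_4, k_4) = 0x031
s_6 = Round(s_5, k_5) = 0x660
s_7 = Round(s_6, k_6) = 0x90C

0x90C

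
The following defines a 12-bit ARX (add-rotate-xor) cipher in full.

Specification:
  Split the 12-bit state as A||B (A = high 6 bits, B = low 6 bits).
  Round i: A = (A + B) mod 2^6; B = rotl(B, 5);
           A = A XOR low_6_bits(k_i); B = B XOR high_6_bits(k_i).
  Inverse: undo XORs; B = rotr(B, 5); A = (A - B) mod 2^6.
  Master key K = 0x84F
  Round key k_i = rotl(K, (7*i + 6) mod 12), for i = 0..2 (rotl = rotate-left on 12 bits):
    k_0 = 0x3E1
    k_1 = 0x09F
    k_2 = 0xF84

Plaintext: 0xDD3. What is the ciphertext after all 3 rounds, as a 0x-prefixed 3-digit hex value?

0x6D6

s_0 = plaintext = 0xDD3
s_1 = Round(s_0, k_0) = 0xAE6
s_2 = Round(s_1, k_1) = 0x391
s_3 = Round(s_2, k_2) = 0x6D6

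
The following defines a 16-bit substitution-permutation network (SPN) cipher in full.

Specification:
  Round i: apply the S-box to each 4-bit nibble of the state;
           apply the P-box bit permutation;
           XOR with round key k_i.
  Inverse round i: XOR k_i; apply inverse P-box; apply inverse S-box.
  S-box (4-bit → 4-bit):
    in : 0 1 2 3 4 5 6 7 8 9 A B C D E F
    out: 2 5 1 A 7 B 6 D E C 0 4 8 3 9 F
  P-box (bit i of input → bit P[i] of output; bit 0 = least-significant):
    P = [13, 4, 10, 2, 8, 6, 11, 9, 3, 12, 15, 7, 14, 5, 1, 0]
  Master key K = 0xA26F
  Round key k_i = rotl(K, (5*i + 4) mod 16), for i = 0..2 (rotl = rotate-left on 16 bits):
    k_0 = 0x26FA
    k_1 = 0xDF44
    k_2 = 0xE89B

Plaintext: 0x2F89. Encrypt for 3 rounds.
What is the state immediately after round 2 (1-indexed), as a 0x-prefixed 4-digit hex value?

s_0 = plaintext = 0x2F89
s_1 = Round(s_0, k_0) = 0xF836
s_2 = Round(s_1, k_1) = 0x09B7
s_3 = Round(s_2, k_2) = 0x443F

0x09B7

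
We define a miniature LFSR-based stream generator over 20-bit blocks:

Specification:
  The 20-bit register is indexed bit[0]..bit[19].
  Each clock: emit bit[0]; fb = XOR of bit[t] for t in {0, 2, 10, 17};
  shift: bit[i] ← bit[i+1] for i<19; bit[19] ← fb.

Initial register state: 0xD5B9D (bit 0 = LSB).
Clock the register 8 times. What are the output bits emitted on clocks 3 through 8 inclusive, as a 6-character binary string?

111001

reg_0 = 0xD5B9D
clock 1: out=1, reg = 0x6ADCE
clock 2: out=0, reg = 0xB56E7
clock 3: out=1, reg = 0x5AB73
clock 4: out=1, reg = 0xAD5B9
clock 5: out=1, reg = 0xD6ADC
clock 6: out=0, reg = 0xEB56E
clock 7: out=0, reg = 0xF5AB7
clock 8: out=1, reg = 0xFAD5B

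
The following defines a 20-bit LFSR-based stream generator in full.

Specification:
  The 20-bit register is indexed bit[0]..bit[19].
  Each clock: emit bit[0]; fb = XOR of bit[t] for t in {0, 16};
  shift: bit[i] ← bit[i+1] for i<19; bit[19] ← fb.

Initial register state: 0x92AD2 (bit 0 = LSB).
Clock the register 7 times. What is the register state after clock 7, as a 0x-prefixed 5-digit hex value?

reg_0 = 0x92AD2
clock 1: out=0, reg = 0xC9569
clock 2: out=1, reg = 0xE4AB4
clock 3: out=0, reg = 0x7255A
clock 4: out=0, reg = 0xB92AD
clock 5: out=1, reg = 0x5C956
clock 6: out=0, reg = 0xAE4AB
clock 7: out=1, reg = 0xD7255

0xD7255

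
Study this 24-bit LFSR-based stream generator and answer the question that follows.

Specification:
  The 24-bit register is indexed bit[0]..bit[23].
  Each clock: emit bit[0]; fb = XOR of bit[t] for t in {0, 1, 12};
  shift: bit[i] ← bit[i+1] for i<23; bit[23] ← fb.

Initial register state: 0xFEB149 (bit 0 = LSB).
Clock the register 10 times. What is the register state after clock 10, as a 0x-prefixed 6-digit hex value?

0x81BFAC

reg_0 = 0xFEB149
clock 1: out=1, reg = 0x7F58A4
clock 2: out=0, reg = 0xBFAC52
clock 3: out=0, reg = 0xDFD629
clock 4: out=1, reg = 0x6FEB14
clock 5: out=0, reg = 0x37F58A
clock 6: out=0, reg = 0x1BFAC5
clock 7: out=1, reg = 0x0DFD62
clock 8: out=0, reg = 0x06FEB1
clock 9: out=1, reg = 0x037F58
clock 10: out=0, reg = 0x81BFAC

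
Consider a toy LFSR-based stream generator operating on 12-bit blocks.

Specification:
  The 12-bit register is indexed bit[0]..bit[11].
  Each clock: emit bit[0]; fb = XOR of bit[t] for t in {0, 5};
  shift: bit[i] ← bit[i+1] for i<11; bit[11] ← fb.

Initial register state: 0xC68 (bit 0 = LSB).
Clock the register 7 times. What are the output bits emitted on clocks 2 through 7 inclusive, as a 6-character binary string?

001011

reg_0 = 0xC68
clock 1: out=0, reg = 0xE34
clock 2: out=0, reg = 0xF1A
clock 3: out=0, reg = 0x78D
clock 4: out=1, reg = 0xBC6
clock 5: out=0, reg = 0x5E3
clock 6: out=1, reg = 0x2F1
clock 7: out=1, reg = 0x178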